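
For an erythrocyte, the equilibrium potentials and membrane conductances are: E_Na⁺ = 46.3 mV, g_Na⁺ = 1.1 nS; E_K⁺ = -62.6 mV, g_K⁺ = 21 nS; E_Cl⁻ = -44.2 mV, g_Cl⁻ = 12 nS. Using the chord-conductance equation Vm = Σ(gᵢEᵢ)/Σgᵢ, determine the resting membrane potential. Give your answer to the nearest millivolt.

-53 mV

Σ gᵢEᵢ = 1.1·(46.3) + 21·(-62.6) + 12·(-44.2) = -1794.07
Σ gᵢ = 1.1 + 21 + 12 = 34.1
Vm = -1794.07 / 34.1 = -52.61 mV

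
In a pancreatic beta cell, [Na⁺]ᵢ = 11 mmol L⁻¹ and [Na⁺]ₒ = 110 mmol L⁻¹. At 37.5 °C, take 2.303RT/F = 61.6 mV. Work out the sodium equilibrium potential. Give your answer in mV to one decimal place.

E = (61.6/z) · log₁₀([Na⁺]_out/[Na⁺]_in) with z = +1.
= (61.6/1) · log₁₀(110/11) = 61.60 · log₁₀(10)
= 61.60 · (1.0000) = 61.60 mV

61.6 mV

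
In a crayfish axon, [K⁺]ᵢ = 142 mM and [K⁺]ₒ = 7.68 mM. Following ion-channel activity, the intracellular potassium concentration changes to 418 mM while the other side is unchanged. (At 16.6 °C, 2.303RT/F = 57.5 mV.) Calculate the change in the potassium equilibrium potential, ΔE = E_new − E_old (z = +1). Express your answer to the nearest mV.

E_old = (57.5/1)·log₁₀(7.68/142) = -72.85 mV
E_new = (57.5/1)·log₁₀(7.68/418) = -99.81 mV
ΔE = -99.81 − (-72.85) = -26.96 mV

-27 mV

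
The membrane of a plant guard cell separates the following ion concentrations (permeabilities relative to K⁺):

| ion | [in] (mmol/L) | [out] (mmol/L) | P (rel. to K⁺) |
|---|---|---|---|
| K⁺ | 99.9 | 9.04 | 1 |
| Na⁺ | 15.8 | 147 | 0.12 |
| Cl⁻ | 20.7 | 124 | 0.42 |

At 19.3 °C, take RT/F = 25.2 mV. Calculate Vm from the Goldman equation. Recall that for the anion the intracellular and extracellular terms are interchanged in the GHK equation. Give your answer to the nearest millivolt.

-37 mV

Vm = 25.2 · ln[(Σ P·[cation]ₒ + Σ P·[anion]ᵢ) / (Σ P·[cation]ᵢ + Σ P·[anion]ₒ)]
Numerator = 1×9.04 + 0.12×147 + 0.42×20.7 = 35.37
Denominator = 1×99.9 + 0.12×15.8 + 0.42×124 = 153.9
Vm = 25.2 · ln(0.22989) = 25.2 × (-1.4702) = -37.05 mV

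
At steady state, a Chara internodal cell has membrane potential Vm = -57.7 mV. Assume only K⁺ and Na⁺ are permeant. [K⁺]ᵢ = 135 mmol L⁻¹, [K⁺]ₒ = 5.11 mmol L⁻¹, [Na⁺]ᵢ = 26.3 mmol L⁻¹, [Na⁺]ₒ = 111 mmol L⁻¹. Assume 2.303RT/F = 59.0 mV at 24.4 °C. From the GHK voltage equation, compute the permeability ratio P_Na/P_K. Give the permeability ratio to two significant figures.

0.084

Let α = P_Na/P_K. GHK: Vm = 59.0·log₁₀[(Kₒ + α·Naₒ)/(Kᵢ + α·Naᵢ)].
10^(Vm/59.0) = 10^(-57.7/59.0) = 0.1052
So 0.1052·(Kᵢ + α·Naᵢ) = Kₒ + α·Naₒ → α = (0.1052·135.0 − 5.11) / (111.0 − 0.1052·26.3)
α = (14.2 − 5.11) / (111.0 − 2.767) = 9.093/108.2 = 0.08401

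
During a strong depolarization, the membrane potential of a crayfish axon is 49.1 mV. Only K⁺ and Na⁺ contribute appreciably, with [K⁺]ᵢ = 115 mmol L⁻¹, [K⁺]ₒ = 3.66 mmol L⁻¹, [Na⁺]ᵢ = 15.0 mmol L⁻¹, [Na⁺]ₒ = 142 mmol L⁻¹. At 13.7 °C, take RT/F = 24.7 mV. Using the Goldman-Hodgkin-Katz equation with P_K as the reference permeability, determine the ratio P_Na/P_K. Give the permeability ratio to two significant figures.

26

Let α = P_Na/P_K. GHK: Vm = 24.7·ln[(Kₒ + α·Naₒ)/(Kᵢ + α·Naᵢ)].
e^(Vm/24.7) = e^(49.1/24.7) = 7.2999
So 7.2999·(Kᵢ + α·Naᵢ) = Kₒ + α·Naₒ → α = (7.2999·115.0 − 3.66) / (142.0 − 7.2999·15.0)
α = (839.5 − 3.66) / (142.0 − 109.5) = 835.8/32.5 = 25.72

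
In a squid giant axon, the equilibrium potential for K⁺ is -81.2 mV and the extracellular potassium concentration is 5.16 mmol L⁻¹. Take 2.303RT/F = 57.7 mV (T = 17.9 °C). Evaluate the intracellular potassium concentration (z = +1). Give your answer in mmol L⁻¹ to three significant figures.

132 mmol L⁻¹

Nernst: E = (57.7/1) · log₁₀([out]/[in]), so log₁₀([out]/[in]) = -81.2 × 1 / 57.7 = -1.4073.
[out]/[in] = 10^(-1.4073) = 0.03915.
[in] = 5.16 / 0.03915 = 131.8 mmol L⁻¹.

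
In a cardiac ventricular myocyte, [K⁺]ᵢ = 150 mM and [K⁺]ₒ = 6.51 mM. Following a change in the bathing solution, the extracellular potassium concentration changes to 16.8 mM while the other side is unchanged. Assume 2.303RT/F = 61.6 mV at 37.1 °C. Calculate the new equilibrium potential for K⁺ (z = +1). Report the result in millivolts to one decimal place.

-58.6 mV

After the shift: [K⁺]_out = 16.8, [K⁺]_in = 150 mM.
E_new = (61.6/1)·log₁₀(16.8/150) = 61.60 · (-0.9508) = -58.57 mV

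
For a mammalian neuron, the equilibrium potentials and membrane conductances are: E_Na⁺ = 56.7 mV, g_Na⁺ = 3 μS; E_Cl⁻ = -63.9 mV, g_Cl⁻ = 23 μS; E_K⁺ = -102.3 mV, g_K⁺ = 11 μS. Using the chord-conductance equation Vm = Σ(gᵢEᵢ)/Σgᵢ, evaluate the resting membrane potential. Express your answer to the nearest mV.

-66 mV

Σ gᵢEᵢ = 3·(56.7) + 23·(-63.9) + 11·(-102.3) = -2424.90
Σ gᵢ = 3 + 23 + 11 = 37
Vm = -2424.90 / 37 = -65.54 mV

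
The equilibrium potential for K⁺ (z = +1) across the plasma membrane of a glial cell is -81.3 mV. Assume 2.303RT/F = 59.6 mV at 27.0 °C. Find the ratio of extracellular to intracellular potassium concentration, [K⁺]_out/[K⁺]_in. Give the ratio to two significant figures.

0.043

log₁₀([out]/[in]) = E·z/(59.6) = -81.3 × 1 / 59.6 = -1.3641
[out]/[in] = 10^(-1.3641) = 0.04324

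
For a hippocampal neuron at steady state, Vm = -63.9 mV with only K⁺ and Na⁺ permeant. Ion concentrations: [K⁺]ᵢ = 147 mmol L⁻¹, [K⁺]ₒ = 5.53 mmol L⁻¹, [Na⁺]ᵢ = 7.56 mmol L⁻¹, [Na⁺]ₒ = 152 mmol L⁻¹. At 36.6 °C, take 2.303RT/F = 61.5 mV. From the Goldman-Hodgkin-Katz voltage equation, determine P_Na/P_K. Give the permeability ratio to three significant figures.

0.0523

Let α = P_Na/P_K. GHK: Vm = 61.5·log₁₀[(Kₒ + α·Naₒ)/(Kᵢ + α·Naᵢ)].
10^(Vm/61.5) = 10^(-63.9/61.5) = 0.091406
So 0.091406·(Kᵢ + α·Naᵢ) = Kₒ + α·Naₒ → α = (0.091406·147.0 − 5.53) / (152.0 − 0.091406·7.56)
α = (13.44 − 5.53) / (152.0 − 0.691) = 7.907/151.3 = 0.05226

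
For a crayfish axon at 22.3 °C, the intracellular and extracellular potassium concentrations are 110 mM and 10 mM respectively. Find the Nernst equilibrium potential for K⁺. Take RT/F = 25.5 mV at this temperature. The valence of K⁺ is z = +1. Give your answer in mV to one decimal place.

-61.1 mV

E = (25.5/z) · ln([K⁺]_out/[K⁺]_in) with z = +1.
= (25.5/1) · ln(10/110) = 25.50 · ln(0.09091)
= 25.50 · (-2.3979) = -61.15 mV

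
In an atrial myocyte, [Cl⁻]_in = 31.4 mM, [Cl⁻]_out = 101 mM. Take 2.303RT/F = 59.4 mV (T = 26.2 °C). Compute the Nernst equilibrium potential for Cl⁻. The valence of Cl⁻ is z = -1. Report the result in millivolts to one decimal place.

E = (59.4/z) · log₁₀([Cl⁻]_out/[Cl⁻]_in) with z = -1.
For an anion, dividing by z = -1 reverses the sign.
= (59.4/-1) · log₁₀(101/31.4) = -59.40 · log₁₀(3.217)
= -59.40 · (0.5074) = -30.14 mV

-30.1 mV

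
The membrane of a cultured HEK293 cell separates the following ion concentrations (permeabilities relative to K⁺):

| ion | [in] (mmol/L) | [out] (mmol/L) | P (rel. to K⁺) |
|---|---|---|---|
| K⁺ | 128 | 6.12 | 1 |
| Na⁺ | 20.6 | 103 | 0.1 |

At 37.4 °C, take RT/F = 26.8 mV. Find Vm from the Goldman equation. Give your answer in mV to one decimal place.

-55.5 mV

Vm = 26.8 · ln[(Σ P·[cation]ₒ + Σ P·[anion]ᵢ) / (Σ P·[cation]ᵢ + Σ P·[anion]ₒ)]
Numerator = 1×6.12 + 0.1×103 = 16.42
Denominator = 1×128 + 0.1×20.6 = 130.1
Vm = 26.8 · ln(0.12625) = 26.8 × (-2.0695) = -55.46 mV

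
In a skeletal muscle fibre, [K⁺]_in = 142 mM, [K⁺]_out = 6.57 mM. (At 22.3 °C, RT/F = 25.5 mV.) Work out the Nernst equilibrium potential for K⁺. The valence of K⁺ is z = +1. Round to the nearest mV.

-78 mV

E = (25.5/z) · ln([K⁺]_out/[K⁺]_in) with z = +1.
= (25.5/1) · ln(6.57/142) = 25.50 · ln(0.04627)
= 25.50 · (-3.0733) = -78.37 mV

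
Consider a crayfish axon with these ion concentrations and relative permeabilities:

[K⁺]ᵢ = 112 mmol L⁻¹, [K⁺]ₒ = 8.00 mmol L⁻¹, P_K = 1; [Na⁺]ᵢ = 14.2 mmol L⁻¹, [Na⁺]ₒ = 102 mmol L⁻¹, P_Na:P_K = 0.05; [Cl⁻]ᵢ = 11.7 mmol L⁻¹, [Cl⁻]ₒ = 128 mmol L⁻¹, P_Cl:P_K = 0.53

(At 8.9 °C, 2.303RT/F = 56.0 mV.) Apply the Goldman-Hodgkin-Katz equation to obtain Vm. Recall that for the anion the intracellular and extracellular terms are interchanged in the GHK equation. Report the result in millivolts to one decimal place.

Vm = 56.0 · log₁₀[(Σ P·[cation]ₒ + Σ P·[anion]ᵢ) / (Σ P·[cation]ᵢ + Σ P·[anion]ₒ)]
Numerator = 1×8.00 + 0.05×102 + 0.53×11.7 = 19.3
Denominator = 1×112 + 0.05×14.2 + 0.53×128 = 180.6
Vm = 56.0 · log₁₀(0.1069) = 56.0 × (-0.9710) = -54.38 mV

-54.4 mV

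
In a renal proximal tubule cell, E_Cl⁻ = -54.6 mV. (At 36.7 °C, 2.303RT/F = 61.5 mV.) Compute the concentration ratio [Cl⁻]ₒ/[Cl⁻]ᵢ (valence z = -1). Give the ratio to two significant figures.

7.7

log₁₀([out]/[in]) = E·z/(61.5) = -54.6 × -1 / 61.5 = 0.8878
[out]/[in] = 10^(0.8878) = 7.723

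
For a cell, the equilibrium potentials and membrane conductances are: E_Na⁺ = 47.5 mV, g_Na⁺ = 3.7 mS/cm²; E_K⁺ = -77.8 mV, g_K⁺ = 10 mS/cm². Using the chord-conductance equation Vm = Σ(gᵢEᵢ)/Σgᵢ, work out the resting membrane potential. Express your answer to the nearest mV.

-44 mV

Σ gᵢEᵢ = 3.7·(47.5) + 10·(-77.8) = -602.25
Σ gᵢ = 3.7 + 10 = 13.7
Vm = -602.25 / 13.7 = -43.96 mV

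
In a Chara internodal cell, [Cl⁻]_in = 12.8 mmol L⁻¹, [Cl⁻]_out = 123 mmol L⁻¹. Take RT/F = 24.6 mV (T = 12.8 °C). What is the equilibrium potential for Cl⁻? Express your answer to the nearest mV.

E = (24.6/z) · ln([Cl⁻]_out/[Cl⁻]_in) with z = -1.
For an anion, dividing by z = -1 reverses the sign.
= (24.6/-1) · ln(123/12.8) = -24.60 · ln(9.609)
= -24.60 · (2.2627) = -55.66 mV

-56 mV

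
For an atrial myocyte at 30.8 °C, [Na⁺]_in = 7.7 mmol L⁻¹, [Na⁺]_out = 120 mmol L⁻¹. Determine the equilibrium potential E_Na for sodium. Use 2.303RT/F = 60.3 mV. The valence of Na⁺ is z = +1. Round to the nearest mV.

72 mV

E = (60.3/z) · log₁₀([Na⁺]_out/[Na⁺]_in) with z = +1.
= (60.3/1) · log₁₀(120/7.7) = 60.30 · log₁₀(15.58)
= 60.30 · (1.1927) = 71.92 mV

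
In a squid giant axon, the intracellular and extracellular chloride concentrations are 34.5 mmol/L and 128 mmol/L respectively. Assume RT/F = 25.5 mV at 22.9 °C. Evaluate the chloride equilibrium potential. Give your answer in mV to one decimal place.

-33.4 mV

E = (25.5/z) · ln([Cl⁻]_out/[Cl⁻]_in) with z = -1.
For an anion, dividing by z = -1 reverses the sign.
= (25.5/-1) · ln(128/34.5) = -25.50 · ln(3.71)
= -25.50 · (1.3111) = -33.43 mV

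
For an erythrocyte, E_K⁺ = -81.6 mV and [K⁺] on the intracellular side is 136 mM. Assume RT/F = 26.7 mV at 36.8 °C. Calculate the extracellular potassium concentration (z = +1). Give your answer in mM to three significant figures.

6.40 mM

Nernst: E = (26.7/1) · ln([out]/[in]), so ln([out]/[in]) = -81.6 × 1 / 26.7 = -3.0562.
[out]/[in] = e^(-3.0562) = 0.04707.
[out] = 0.04707 × 136 = 6.401 mM.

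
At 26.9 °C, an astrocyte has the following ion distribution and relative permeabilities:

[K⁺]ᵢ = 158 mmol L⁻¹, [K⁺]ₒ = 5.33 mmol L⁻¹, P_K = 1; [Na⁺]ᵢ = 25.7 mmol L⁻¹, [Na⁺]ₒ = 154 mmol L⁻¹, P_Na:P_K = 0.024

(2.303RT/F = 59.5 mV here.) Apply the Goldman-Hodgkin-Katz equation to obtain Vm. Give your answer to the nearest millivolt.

Vm = 59.5 · log₁₀[(Σ P·[cation]ₒ + Σ P·[anion]ᵢ) / (Σ P·[cation]ᵢ + Σ P·[anion]ₒ)]
Numerator = 1×5.33 + 0.024×154 = 9.026
Denominator = 1×158 + 0.024×25.7 = 158.6
Vm = 59.5 · log₁₀(0.056904) = 59.5 × (-1.2449) = -74.07 mV

-74 mV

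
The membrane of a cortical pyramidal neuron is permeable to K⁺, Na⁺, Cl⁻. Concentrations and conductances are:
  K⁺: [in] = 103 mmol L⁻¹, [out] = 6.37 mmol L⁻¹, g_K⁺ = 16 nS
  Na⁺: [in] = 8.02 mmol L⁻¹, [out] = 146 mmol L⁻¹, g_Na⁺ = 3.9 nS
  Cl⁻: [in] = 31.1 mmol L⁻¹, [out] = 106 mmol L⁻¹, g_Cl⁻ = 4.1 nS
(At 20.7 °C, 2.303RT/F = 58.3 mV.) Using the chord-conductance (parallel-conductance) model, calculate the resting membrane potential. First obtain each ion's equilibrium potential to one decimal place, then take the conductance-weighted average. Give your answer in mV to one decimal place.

-40.4 mV

E_K⁺ = (58.3/1)·log₁₀(6.37/103) = -70.5 mV
E_Na⁺ = (58.3/1)·log₁₀(146/8.02) = 73.5 mV
E_Cl⁻ = (58.3/-1)·log₁₀(106/31.1) = -31.0 mV
Vm = (Σ gᵢEᵢ)/(Σ gᵢ) = (16·-70.5 + 3.9·73.5 + 4.1·-31.0) / (16 + 3.9 + 4.1)
= -968.45 / 24 = -40.35 mV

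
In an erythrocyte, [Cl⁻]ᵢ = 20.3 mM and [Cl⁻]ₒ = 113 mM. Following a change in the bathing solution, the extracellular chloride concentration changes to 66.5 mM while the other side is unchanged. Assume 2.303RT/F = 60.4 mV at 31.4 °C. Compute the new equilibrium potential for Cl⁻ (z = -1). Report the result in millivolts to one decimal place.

-31.1 mV

After the shift: [Cl⁻]_out = 66.5, [Cl⁻]_in = 20.3 mM.
E_new = (60.4/-1)·log₁₀(66.5/20.3) = -60.40 · (0.5153) = -31.13 mV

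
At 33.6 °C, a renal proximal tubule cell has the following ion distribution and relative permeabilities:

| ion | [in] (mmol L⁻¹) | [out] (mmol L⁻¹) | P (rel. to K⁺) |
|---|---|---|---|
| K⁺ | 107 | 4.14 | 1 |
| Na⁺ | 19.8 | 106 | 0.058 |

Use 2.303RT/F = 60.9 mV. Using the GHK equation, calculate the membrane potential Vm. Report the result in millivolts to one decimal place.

Vm = 60.9 · log₁₀[(Σ P·[cation]ₒ + Σ P·[anion]ᵢ) / (Σ P·[cation]ᵢ + Σ P·[anion]ₒ)]
Numerator = 1×4.14 + 0.058×106 = 10.29
Denominator = 1×107 + 0.058×19.8 = 108.1
Vm = 60.9 · log₁₀(0.095129) = 60.9 × (-1.0217) = -62.22 mV

-62.2 mV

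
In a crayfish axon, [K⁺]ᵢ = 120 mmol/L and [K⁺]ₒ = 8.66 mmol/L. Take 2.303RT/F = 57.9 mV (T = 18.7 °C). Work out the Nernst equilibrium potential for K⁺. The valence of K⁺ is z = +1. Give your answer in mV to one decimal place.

-66.1 mV

E = (57.9/z) · log₁₀([K⁺]_out/[K⁺]_in) with z = +1.
= (57.9/1) · log₁₀(8.66/120) = 57.90 · log₁₀(0.07217)
= 57.90 · (-1.1417) = -66.10 mV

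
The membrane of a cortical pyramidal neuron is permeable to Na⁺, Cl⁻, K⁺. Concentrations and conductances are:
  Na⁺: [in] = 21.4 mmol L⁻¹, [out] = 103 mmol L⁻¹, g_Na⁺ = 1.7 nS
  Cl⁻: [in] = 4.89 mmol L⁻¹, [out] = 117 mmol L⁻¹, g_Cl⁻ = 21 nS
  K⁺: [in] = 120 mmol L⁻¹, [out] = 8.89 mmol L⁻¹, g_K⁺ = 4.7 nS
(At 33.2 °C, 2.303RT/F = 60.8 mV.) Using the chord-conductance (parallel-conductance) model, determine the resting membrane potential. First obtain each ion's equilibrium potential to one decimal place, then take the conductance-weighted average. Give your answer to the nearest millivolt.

E_Na⁺ = (60.8/1)·log₁₀(103/21.4) = 41.5 mV
E_Cl⁻ = (60.8/-1)·log₁₀(117/4.89) = -83.8 mV
E_K⁺ = (60.8/1)·log₁₀(8.89/120) = -68.7 mV
Vm = (Σ gᵢEᵢ)/(Σ gᵢ) = (1.7·41.5 + 21·-83.8 + 4.7·-68.7) / (1.7 + 21 + 4.7)
= -2012.14 / 27.4 = -73.44 mV

-73 mV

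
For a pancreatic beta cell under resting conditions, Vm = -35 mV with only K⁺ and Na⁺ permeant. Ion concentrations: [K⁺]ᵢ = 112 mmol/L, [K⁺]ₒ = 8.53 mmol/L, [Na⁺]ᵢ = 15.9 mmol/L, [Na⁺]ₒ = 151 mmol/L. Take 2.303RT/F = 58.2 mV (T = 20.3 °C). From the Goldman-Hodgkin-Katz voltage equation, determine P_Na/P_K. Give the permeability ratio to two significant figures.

0.13

Let α = P_Na/P_K. GHK: Vm = 58.2·log₁₀[(Kₒ + α·Naₒ)/(Kᵢ + α·Naᵢ)].
10^(Vm/58.2) = 10^(-35.0/58.2) = 0.25039
So 0.25039·(Kᵢ + α·Naᵢ) = Kₒ + α·Naₒ → α = (0.25039·112.0 − 8.53) / (151.0 − 0.25039·15.9)
α = (28.04 − 8.53) / (151.0 − 3.981) = 19.51/147 = 0.1327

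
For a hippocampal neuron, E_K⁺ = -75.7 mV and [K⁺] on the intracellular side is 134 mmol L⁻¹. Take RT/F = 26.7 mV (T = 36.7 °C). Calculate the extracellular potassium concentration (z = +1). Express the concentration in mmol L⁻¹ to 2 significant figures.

Nernst: E = (26.7/1) · ln([out]/[in]), so ln([out]/[in]) = -75.7 × 1 / 26.7 = -2.8352.
[out]/[in] = e^(-2.8352) = 0.05871.
[out] = 0.05871 × 134 = 7.867 mmol L⁻¹.

7.9 mmol L⁻¹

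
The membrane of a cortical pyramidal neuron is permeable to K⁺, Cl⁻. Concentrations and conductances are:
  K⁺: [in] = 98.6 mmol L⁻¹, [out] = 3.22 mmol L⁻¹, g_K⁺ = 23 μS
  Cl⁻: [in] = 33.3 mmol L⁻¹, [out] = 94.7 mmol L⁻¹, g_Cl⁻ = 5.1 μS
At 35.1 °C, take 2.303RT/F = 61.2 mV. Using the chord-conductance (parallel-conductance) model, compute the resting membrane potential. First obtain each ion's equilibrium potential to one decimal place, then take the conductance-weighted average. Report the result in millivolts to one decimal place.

E_K⁺ = (61.2/1)·log₁₀(3.22/98.6) = -90.9 mV
E_Cl⁻ = (61.2/-1)·log₁₀(94.7/33.3) = -27.8 mV
Vm = (Σ gᵢEᵢ)/(Σ gᵢ) = (23·-90.9 + 5.1·-27.8) / (23 + 5.1)
= -2232.48 / 28.1 = -79.45 mV

-79.4 mV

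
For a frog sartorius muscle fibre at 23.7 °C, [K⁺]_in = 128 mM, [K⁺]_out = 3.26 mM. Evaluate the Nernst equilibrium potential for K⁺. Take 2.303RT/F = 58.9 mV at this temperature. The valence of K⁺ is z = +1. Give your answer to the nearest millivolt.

E = (58.9/z) · log₁₀([K⁺]_out/[K⁺]_in) with z = +1.
= (58.9/1) · log₁₀(3.26/128) = 58.90 · log₁₀(0.02547)
= 58.90 · (-1.5940) = -93.89 mV

-94 mV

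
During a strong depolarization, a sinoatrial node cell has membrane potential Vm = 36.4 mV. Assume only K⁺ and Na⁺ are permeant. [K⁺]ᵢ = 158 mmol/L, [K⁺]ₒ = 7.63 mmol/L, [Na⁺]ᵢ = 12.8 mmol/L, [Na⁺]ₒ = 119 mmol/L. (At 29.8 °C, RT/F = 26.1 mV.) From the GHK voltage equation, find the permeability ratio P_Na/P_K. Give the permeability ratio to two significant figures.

Let α = P_Na/P_K. GHK: Vm = 26.1·ln[(Kₒ + α·Naₒ)/(Kᵢ + α·Naᵢ)].
e^(Vm/26.1) = e^(36.4/26.1) = 4.0335
So 4.0335·(Kᵢ + α·Naᵢ) = Kₒ + α·Naₒ → α = (4.0335·158.0 − 7.63) / (119.0 − 4.0335·12.8)
α = (637.3 − 7.63) / (119.0 − 51.63) = 629.7/67.37 = 9.346

9.3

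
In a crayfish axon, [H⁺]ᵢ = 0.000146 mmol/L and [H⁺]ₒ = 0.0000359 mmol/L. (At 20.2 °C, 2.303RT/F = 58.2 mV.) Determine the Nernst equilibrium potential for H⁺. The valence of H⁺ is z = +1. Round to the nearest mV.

-35 mV

E = (58.2/z) · log₁₀([H⁺]_out/[H⁺]_in) with z = +1.
= (58.2/1) · log₁₀(0.0000359/0.000146) = 58.20 · log₁₀(0.2459)
= 58.20 · (-0.6093) = -35.46 mV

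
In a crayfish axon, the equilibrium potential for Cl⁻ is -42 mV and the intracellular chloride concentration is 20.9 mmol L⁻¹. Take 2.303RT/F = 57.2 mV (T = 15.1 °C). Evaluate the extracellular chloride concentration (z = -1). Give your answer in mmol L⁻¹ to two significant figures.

110 mmol L⁻¹

Nernst: E = (57.2/-1) · log₁₀([out]/[in]), so log₁₀([out]/[in]) = -42.0 × -1 / 57.2 = 0.7343.
[out]/[in] = 10^(0.7343) = 5.423.
[out] = 5.423 × 20.9 = 113.3 mmol L⁻¹.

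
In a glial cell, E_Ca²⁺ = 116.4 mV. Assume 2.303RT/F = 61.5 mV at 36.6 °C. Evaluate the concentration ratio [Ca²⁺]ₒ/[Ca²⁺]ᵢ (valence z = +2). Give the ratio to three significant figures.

6100

log₁₀([out]/[in]) = E·z/(61.5) = 116.4 × 2 / 61.5 = 3.7854
[out]/[in] = 10^(3.7854) = 6101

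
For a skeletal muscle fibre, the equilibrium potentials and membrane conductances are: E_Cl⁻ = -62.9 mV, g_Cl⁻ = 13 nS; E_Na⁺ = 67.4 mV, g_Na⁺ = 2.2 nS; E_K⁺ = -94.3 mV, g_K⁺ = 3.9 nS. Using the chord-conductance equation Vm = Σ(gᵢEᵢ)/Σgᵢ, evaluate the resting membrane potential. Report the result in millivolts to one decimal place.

-54.3 mV

Σ gᵢEᵢ = 13·(-62.9) + 2.2·(67.4) + 3.9·(-94.3) = -1037.19
Σ gᵢ = 13 + 2.2 + 3.9 = 19.1
Vm = -1037.19 / 19.1 = -54.30 mV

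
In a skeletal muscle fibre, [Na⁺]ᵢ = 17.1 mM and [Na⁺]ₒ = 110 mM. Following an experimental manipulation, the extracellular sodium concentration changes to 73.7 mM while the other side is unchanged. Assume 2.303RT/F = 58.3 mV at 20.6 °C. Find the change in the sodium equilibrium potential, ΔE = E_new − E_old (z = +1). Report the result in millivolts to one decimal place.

E_old = (58.3/1)·log₁₀(110/17.1) = 47.13 mV
E_new = (58.3/1)·log₁₀(73.7/17.1) = 36.99 mV
ΔE = 36.99 − (47.13) = -10.14 mV

-10.1 mV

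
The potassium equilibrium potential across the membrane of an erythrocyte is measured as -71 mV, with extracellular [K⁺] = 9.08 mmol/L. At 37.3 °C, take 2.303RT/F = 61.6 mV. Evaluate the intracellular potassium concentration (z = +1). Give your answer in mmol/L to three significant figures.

Nernst: E = (61.6/1) · log₁₀([out]/[in]), so log₁₀([out]/[in]) = -71.0 × 1 / 61.6 = -1.1526.
[out]/[in] = 10^(-1.1526) = 0.07037.
[in] = 9.08 / 0.07037 = 129 mmol/L.

129 mmol/L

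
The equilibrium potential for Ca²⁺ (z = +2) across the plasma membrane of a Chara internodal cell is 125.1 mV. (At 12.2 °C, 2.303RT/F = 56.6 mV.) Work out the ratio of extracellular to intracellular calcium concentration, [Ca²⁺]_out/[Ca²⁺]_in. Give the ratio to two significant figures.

26000

log₁₀([out]/[in]) = E·z/(56.6) = 125.1 × 2 / 56.6 = 4.4205
[out]/[in] = 10^(4.4205) = 2.633e+04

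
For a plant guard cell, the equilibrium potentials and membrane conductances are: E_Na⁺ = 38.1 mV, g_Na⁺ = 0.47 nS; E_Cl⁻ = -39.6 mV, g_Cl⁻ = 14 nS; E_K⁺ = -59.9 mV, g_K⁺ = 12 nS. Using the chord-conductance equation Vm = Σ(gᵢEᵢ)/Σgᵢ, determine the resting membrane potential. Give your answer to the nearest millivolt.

-47 mV

Σ gᵢEᵢ = 0.47·(38.1) + 14·(-39.6) + 12·(-59.9) = -1255.29
Σ gᵢ = 0.47 + 14 + 12 = 26.47
Vm = -1255.29 / 26.47 = -47.42 mV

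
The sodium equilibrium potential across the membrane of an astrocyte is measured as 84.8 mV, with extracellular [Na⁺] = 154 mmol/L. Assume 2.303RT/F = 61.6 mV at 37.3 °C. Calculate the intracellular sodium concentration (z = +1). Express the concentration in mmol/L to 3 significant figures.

6.47 mmol/L

Nernst: E = (61.6/1) · log₁₀([out]/[in]), so log₁₀([out]/[in]) = 84.8 × 1 / 61.6 = 1.3766.
[out]/[in] = 10^(1.3766) = 23.8.
[in] = 154 / 23.8 = 6.47 mmol/L.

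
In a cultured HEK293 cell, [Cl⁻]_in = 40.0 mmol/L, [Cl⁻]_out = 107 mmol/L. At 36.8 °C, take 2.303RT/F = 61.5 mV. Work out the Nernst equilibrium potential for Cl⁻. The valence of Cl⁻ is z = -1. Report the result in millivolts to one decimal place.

E = (61.5/z) · log₁₀([Cl⁻]_out/[Cl⁻]_in) with z = -1.
For an anion, dividing by z = -1 reverses the sign.
= (61.5/-1) · log₁₀(107/40.0) = -61.50 · log₁₀(2.675)
= -61.50 · (0.4273) = -26.28 mV

-26.3 mV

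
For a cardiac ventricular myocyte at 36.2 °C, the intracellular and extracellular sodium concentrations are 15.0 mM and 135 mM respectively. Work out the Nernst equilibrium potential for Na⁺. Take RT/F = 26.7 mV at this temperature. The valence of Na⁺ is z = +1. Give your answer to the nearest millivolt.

E = (26.7/z) · ln([Na⁺]_out/[Na⁺]_in) with z = +1.
= (26.7/1) · ln(135/15.0) = 26.70 · ln(9)
= 26.70 · (2.1972) = 58.67 mV

59 mV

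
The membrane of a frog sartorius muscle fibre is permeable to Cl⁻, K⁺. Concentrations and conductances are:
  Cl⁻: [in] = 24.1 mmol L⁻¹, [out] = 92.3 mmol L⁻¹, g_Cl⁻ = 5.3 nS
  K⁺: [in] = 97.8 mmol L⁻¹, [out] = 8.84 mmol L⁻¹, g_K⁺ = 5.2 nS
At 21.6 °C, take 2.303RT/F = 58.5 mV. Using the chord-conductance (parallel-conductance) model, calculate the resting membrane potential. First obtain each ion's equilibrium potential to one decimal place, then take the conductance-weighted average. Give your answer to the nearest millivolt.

-47 mV

E_Cl⁻ = (58.5/-1)·log₁₀(92.3/24.1) = -34.1 mV
E_K⁺ = (58.5/1)·log₁₀(8.84/97.8) = -61.1 mV
Vm = (Σ gᵢEᵢ)/(Σ gᵢ) = (5.3·-34.1 + 5.2·-61.1) / (5.3 + 5.2)
= -498.45 / 10.5 = -47.47 mV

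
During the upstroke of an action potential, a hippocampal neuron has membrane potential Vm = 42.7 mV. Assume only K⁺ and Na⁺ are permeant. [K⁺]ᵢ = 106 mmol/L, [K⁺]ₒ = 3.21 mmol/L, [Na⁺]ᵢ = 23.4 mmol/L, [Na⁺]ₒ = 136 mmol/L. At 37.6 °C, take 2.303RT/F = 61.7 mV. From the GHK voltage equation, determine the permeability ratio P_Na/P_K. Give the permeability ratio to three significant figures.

24.9

Let α = P_Na/P_K. GHK: Vm = 61.7·log₁₀[(Kₒ + α·Naₒ)/(Kᵢ + α·Naᵢ)].
10^(Vm/61.7) = 10^(42.7/61.7) = 4.9211
So 4.9211·(Kᵢ + α·Naᵢ) = Kₒ + α·Naₒ → α = (4.9211·106.0 − 3.21) / (136.0 − 4.9211·23.4)
α = (521.6 − 3.21) / (136.0 − 115.2) = 518.4/20.85 = 24.87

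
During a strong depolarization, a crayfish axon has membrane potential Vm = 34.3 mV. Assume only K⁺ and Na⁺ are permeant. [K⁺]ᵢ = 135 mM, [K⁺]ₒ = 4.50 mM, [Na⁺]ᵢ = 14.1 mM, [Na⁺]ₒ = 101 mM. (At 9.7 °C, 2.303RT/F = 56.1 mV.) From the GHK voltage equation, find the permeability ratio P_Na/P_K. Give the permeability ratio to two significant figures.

Let α = P_Na/P_K. GHK: Vm = 56.1·log₁₀[(Kₒ + α·Naₒ)/(Kᵢ + α·Naᵢ)].
10^(Vm/56.1) = 10^(34.3/56.1) = 4.087
So 4.087·(Kᵢ + α·Naᵢ) = Kₒ + α·Naₒ → α = (4.087·135.0 − 4.5) / (101.0 − 4.087·14.1)
α = (551.7 − 4.5) / (101.0 − 57.63) = 547.2/43.37 = 12.62

13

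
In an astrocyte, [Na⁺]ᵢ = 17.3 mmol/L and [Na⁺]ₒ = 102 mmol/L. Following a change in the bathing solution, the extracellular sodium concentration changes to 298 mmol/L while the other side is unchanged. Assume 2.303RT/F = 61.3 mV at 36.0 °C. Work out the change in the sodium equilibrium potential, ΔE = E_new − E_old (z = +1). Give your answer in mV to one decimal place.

E_old = (61.3/1)·log₁₀(102/17.3) = 47.23 mV
E_new = (61.3/1)·log₁₀(298/17.3) = 75.78 mV
ΔE = 75.78 − (47.23) = 28.54 mV

28.5 mV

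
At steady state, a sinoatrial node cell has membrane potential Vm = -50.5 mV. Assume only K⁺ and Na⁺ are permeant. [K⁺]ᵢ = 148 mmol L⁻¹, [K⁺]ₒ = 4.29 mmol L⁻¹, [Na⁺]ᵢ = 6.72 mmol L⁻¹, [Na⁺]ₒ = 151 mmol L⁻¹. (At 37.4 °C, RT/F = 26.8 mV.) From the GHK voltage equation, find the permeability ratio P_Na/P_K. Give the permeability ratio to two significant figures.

Let α = P_Na/P_K. GHK: Vm = 26.8·ln[(Kₒ + α·Naₒ)/(Kᵢ + α·Naᵢ)].
e^(Vm/26.8) = e^(-50.5/26.8) = 0.15193
So 0.15193·(Kᵢ + α·Naᵢ) = Kₒ + α·Naₒ → α = (0.15193·148.0 − 4.29) / (151.0 − 0.15193·6.72)
α = (22.49 − 4.29) / (151.0 − 1.021) = 18.2/150 = 0.1213

0.12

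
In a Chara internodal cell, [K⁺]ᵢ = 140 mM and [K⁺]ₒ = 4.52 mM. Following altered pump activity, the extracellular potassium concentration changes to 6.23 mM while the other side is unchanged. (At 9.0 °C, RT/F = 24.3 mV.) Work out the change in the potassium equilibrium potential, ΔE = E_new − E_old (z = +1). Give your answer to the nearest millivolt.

8 mV

E_old = (24.3/1)·ln(4.52/140) = -83.43 mV
E_new = (24.3/1)·ln(6.23/140) = -75.63 mV
ΔE = -75.63 − (-83.43) = 7.80 mV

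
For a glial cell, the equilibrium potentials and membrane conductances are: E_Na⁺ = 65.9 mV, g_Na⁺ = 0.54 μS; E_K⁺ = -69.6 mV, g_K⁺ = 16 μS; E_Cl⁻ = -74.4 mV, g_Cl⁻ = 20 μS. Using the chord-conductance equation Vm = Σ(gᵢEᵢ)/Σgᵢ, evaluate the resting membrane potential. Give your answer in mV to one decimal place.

-70.2 mV

Σ gᵢEᵢ = 0.54·(65.9) + 16·(-69.6) + 20·(-74.4) = -2566.01
Σ gᵢ = 0.54 + 16 + 20 = 36.54
Vm = -2566.01 / 36.54 = -70.22 mV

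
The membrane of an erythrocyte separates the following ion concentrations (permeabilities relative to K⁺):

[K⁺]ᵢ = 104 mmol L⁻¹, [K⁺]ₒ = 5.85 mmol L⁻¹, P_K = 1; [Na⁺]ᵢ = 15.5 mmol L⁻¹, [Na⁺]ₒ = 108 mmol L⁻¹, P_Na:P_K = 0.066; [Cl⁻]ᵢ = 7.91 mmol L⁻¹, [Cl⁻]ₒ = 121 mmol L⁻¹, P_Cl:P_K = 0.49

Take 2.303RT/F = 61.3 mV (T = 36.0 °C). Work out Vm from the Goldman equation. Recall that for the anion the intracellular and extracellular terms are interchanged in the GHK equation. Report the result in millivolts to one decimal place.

-60.6 mV

Vm = 61.3 · log₁₀[(Σ P·[cation]ₒ + Σ P·[anion]ᵢ) / (Σ P·[cation]ᵢ + Σ P·[anion]ₒ)]
Numerator = 1×5.85 + 0.066×108 + 0.49×7.91 = 16.85
Denominator = 1×104 + 0.066×15.5 + 0.49×121 = 164.3
Vm = 61.3 · log₁₀(0.10257) = 61.3 × (-0.9890) = -60.62 mV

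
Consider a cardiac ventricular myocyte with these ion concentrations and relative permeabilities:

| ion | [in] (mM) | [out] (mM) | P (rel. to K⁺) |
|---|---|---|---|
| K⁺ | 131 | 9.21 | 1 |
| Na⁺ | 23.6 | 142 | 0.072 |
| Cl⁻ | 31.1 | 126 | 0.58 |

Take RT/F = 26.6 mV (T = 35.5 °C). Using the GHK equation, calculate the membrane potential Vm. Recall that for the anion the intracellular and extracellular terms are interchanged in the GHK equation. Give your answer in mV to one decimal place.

-45.3 mV

Vm = 26.6 · ln[(Σ P·[cation]ₒ + Σ P·[anion]ᵢ) / (Σ P·[cation]ᵢ + Σ P·[anion]ₒ)]
Numerator = 1×9.21 + 0.072×142 + 0.58×31.1 = 37.47
Denominator = 1×131 + 0.072×23.6 + 0.58×126 = 205.8
Vm = 26.6 · ln(0.1821) = 26.6 × (-1.7032) = -45.31 mV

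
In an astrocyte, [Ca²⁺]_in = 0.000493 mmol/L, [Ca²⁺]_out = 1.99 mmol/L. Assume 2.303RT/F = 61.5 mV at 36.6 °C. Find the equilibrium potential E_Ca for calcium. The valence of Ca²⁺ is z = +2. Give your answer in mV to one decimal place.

E = (61.5/z) · log₁₀([Ca²⁺]_out/[Ca²⁺]_in) with z = +2.
= (61.5/2) · log₁₀(1.99/0.000493) = 30.75 · log₁₀(4037)
= 30.75 · (3.6060) = 110.88 mV

110.9 mV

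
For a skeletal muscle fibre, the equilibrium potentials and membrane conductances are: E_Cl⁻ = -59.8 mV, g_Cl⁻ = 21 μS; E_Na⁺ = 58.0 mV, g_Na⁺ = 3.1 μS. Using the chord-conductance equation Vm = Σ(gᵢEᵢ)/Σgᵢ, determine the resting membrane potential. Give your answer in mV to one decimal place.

-44.6 mV

Σ gᵢEᵢ = 21·(-59.8) + 3.1·(58.0) = -1076.00
Σ gᵢ = 21 + 3.1 = 24.1
Vm = -1076.00 / 24.1 = -44.65 mV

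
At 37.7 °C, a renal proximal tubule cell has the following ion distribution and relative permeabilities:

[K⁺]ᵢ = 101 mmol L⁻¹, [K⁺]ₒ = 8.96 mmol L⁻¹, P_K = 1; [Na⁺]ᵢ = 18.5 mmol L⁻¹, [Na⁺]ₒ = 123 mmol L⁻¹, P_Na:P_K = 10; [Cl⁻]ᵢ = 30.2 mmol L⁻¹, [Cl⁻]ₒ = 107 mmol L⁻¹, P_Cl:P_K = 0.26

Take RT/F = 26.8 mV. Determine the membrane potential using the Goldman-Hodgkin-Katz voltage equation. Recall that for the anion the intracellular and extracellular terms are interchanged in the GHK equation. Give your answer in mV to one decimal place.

Vm = 26.8 · ln[(Σ P·[cation]ₒ + Σ P·[anion]ᵢ) / (Σ P·[cation]ᵢ + Σ P·[anion]ₒ)]
Numerator = 1×8.96 + 10×123 + 0.26×30.2 = 1247
Denominator = 1×101 + 10×18.5 + 0.26×107 = 313.8
Vm = 26.8 · ln(3.973) = 26.8 × (1.3795) = 36.97 mV

37.0 mV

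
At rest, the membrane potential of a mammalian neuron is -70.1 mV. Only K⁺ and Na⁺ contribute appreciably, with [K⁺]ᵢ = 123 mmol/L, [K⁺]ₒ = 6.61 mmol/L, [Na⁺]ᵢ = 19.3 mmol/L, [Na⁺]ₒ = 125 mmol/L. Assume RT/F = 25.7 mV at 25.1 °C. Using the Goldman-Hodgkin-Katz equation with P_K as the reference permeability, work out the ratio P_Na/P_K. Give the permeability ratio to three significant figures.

Let α = P_Na/P_K. GHK: Vm = 25.7·ln[(Kₒ + α·Naₒ)/(Kᵢ + α·Naᵢ)].
e^(Vm/25.7) = e^(-70.1/25.7) = 0.065374
So 0.065374·(Kᵢ + α·Naᵢ) = Kₒ + α·Naₒ → α = (0.065374·123.0 − 6.61) / (125.0 − 0.065374·19.3)
α = (8.041 − 6.61) / (125.0 − 1.262) = 1.431/123.7 = 0.01157

0.0116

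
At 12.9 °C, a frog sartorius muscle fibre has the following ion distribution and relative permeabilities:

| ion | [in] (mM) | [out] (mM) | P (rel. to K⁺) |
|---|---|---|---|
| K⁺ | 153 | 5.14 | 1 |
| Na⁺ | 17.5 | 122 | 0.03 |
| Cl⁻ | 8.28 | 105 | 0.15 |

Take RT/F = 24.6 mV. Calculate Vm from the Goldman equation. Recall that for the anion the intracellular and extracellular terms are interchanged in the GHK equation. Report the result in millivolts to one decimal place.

Vm = 24.6 · ln[(Σ P·[cation]ₒ + Σ P·[anion]ᵢ) / (Σ P·[cation]ᵢ + Σ P·[anion]ₒ)]
Numerator = 1×5.14 + 0.03×122 + 0.15×8.28 = 10.04
Denominator = 1×153 + 0.03×17.5 + 0.15×105 = 169.3
Vm = 24.6 · ln(0.059324) = 24.6 × (-2.8247) = -69.49 mV

-69.5 mV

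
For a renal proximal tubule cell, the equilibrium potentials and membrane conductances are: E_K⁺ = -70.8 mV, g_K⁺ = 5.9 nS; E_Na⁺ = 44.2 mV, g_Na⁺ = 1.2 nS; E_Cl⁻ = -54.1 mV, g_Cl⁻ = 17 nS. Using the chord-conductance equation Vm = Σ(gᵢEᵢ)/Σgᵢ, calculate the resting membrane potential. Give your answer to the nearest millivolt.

Σ gᵢEᵢ = 5.9·(-70.8) + 1.2·(44.2) + 17·(-54.1) = -1284.38
Σ gᵢ = 5.9 + 1.2 + 17 = 24.1
Vm = -1284.38 / 24.1 = -53.29 mV

-53 mV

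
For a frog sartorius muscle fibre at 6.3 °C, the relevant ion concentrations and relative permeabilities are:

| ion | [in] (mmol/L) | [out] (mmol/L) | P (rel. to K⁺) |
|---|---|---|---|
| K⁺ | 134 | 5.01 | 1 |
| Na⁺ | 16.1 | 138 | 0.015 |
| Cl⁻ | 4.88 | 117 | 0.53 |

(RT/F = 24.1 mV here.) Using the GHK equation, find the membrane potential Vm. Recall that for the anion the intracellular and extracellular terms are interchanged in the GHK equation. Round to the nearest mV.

Vm = 24.1 · ln[(Σ P·[cation]ₒ + Σ P·[anion]ᵢ) / (Σ P·[cation]ᵢ + Σ P·[anion]ₒ)]
Numerator = 1×5.01 + 0.015×138 + 0.53×4.88 = 9.666
Denominator = 1×134 + 0.015×16.1 + 0.53×117 = 196.3
Vm = 24.1 · ln(0.049255) = 24.1 × (-3.0107) = -72.56 mV

-73 mV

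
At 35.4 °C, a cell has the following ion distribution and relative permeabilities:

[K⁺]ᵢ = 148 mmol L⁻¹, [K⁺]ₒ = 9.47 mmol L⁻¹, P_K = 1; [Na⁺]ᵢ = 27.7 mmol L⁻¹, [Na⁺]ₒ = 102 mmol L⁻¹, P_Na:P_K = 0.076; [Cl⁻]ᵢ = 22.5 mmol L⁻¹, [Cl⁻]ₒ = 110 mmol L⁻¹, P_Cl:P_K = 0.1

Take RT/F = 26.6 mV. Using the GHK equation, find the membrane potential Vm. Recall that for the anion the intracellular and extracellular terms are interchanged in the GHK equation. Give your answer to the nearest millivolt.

-56 mV

Vm = 26.6 · ln[(Σ P·[cation]ₒ + Σ P·[anion]ᵢ) / (Σ P·[cation]ᵢ + Σ P·[anion]ₒ)]
Numerator = 1×9.47 + 0.076×102 + 0.1×22.5 = 19.47
Denominator = 1×148 + 0.076×27.7 + 0.1×110 = 161.1
Vm = 26.6 · ln(0.12087) = 26.6 × (-2.1131) = -56.21 mV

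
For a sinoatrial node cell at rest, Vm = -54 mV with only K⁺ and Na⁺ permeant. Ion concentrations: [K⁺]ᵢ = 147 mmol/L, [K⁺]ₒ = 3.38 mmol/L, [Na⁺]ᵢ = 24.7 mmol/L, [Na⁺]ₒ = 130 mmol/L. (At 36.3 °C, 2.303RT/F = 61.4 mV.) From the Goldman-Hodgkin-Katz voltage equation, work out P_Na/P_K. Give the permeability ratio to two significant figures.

0.13

Let α = P_Na/P_K. GHK: Vm = 61.4·log₁₀[(Kₒ + α·Naₒ)/(Kᵢ + α·Naᵢ)].
10^(Vm/61.4) = 10^(-54.0/61.4) = 0.13198
So 0.13198·(Kᵢ + α·Naᵢ) = Kₒ + α·Naₒ → α = (0.13198·147.0 − 3.38) / (130.0 − 0.13198·24.7)
α = (19.4 − 3.38) / (130.0 − 3.26) = 16.02/126.7 = 0.1264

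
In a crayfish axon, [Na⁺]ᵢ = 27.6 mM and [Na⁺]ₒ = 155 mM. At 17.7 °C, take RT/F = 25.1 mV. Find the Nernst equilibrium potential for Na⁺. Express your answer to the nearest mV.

43 mV

E = (25.1/z) · ln([Na⁺]_out/[Na⁺]_in) with z = +1.
= (25.1/1) · ln(155/27.6) = 25.10 · ln(5.616)
= 25.10 · (1.7256) = 43.31 mV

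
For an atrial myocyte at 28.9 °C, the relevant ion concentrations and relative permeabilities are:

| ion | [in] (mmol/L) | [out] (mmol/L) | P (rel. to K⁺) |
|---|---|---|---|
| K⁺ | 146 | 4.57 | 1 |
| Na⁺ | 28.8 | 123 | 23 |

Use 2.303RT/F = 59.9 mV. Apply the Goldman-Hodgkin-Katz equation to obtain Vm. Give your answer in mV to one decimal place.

32.6 mV

Vm = 59.9 · log₁₀[(Σ P·[cation]ₒ + Σ P·[anion]ᵢ) / (Σ P·[cation]ᵢ + Σ P·[anion]ₒ)]
Numerator = 1×4.57 + 23×123 = 2834
Denominator = 1×146 + 23×28.8 = 808.4
Vm = 59.9 · log₁₀(3.5052) = 59.9 × (0.5447) = 32.63 mV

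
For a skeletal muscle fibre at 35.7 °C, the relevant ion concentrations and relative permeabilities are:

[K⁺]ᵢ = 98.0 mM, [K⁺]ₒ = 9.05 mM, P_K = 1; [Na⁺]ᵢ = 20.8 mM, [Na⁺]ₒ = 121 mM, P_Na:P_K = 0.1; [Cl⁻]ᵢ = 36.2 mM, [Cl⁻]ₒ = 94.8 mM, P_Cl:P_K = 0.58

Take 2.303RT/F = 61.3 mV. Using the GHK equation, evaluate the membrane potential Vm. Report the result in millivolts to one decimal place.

-34.7 mV

Vm = 61.3 · log₁₀[(Σ P·[cation]ₒ + Σ P·[anion]ᵢ) / (Σ P·[cation]ᵢ + Σ P·[anion]ₒ)]
Numerator = 1×9.05 + 0.1×121 + 0.58×36.2 = 42.15
Denominator = 1×98.0 + 0.1×20.8 + 0.58×94.8 = 155.1
Vm = 61.3 · log₁₀(0.2718) = 61.3 × (-0.5658) = -34.68 mV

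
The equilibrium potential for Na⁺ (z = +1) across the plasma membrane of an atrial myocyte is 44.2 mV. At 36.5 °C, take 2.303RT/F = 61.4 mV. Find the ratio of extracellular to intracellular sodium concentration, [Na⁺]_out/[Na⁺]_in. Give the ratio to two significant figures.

5.2

log₁₀([out]/[in]) = E·z/(61.4) = 44.2 × 1 / 61.4 = 0.7199
[out]/[in] = 10^(0.7199) = 5.247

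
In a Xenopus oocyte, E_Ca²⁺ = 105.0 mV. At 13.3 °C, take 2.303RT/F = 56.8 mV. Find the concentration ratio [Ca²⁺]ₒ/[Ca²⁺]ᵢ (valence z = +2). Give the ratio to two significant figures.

5000

log₁₀([out]/[in]) = E·z/(56.8) = 105.0 × 2 / 56.8 = 3.6972
[out]/[in] = 10^(3.6972) = 4979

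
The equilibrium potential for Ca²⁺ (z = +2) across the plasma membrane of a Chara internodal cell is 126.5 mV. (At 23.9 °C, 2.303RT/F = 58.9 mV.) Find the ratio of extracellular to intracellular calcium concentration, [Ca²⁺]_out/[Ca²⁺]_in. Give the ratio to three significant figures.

19700

log₁₀([out]/[in]) = E·z/(58.9) = 126.5 × 2 / 58.9 = 4.2954
[out]/[in] = 10^(4.2954) = 1.974e+04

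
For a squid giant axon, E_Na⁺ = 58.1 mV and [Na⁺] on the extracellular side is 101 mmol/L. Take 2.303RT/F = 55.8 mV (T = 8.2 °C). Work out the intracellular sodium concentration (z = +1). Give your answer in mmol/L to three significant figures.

Nernst: E = (55.8/1) · log₁₀([out]/[in]), so log₁₀([out]/[in]) = 58.1 × 1 / 55.8 = 1.0412.
[out]/[in] = 10^(1.0412) = 11.
[in] = 101 / 11 = 9.185 mmol/L.

9.19 mmol/L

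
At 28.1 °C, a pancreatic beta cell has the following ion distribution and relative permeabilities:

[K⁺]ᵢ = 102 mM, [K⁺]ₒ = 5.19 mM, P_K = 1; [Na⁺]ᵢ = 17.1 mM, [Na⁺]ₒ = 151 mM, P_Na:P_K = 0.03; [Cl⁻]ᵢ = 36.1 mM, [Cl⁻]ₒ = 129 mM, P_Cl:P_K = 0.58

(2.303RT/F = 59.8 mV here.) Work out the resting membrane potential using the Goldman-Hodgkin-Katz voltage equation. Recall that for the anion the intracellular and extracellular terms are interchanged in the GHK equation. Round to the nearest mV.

Vm = 59.8 · log₁₀[(Σ P·[cation]ₒ + Σ P·[anion]ᵢ) / (Σ P·[cation]ᵢ + Σ P·[anion]ₒ)]
Numerator = 1×5.19 + 0.03×151 + 0.58×36.1 = 30.66
Denominator = 1×102 + 0.03×17.1 + 0.58×129 = 177.3
Vm = 59.8 · log₁₀(0.17288) = 59.8 × (-0.7622) = -45.58 mV

-46 mV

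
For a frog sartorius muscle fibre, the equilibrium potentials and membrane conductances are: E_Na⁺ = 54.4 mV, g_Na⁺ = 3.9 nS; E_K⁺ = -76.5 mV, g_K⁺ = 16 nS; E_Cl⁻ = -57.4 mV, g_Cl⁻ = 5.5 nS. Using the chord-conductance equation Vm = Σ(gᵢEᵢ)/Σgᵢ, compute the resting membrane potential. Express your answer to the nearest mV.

Σ gᵢEᵢ = 3.9·(54.4) + 16·(-76.5) + 5.5·(-57.4) = -1327.54
Σ gᵢ = 3.9 + 16 + 5.5 = 25.4
Vm = -1327.54 / 25.4 = -52.27 mV

-52 mV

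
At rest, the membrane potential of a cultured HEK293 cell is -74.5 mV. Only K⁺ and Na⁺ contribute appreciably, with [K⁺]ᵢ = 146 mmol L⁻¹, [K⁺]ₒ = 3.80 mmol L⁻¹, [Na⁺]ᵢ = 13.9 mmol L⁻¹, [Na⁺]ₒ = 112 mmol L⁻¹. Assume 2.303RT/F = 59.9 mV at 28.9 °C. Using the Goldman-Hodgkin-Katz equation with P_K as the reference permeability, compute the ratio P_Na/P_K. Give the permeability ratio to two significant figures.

0.041

Let α = P_Na/P_K. GHK: Vm = 59.9·log₁₀[(Kₒ + α·Naₒ)/(Kᵢ + α·Naᵢ)].
10^(Vm/59.9) = 10^(-74.5/59.9) = 0.057051
So 0.057051·(Kᵢ + α·Naᵢ) = Kₒ + α·Naₒ → α = (0.057051·146.0 − 3.8) / (112.0 − 0.057051·13.9)
α = (8.329 − 3.8) / (112.0 − 0.793) = 4.529/111.2 = 0.04073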